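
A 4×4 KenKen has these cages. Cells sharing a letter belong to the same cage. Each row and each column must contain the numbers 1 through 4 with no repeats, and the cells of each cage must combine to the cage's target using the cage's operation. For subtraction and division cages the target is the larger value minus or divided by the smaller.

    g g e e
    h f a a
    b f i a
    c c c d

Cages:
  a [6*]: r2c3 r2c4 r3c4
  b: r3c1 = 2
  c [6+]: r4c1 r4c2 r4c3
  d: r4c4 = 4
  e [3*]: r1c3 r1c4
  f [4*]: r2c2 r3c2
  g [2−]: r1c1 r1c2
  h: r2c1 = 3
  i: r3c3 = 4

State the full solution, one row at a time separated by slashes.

4 2 3 1 / 3 4 1 2 / 2 1 4 3 / 1 3 2 4

H is a freebie, so r2c1 = 3.
B is a freebie, so r3c1 = 2.
I is a freebie, so r3c3 = 4.
Column 1 now contains 2, leaving r4c1 = 1.
Cage d is a single given cell, leaving r4c4 = 4.
Column 1 now contains 1; hence r1c1 = 4.
Cage g's pair has difference 2, so r1c2 = 2.
The two cells of cage f must have product 4, so r2c2 = 4.
4 is placed in row 3; hence r3c2 = 1.
The 3 cells of cage a must have product 6, so r3c4 = 3.
Column 2 already has 2; hence r4c2 = 3.
Row 4 already has 3, which forces r4c3 = 2.
Cage e needs two cells with product 3, leaving r1c3 = 3.
3 is placed in column 4, which forces r1c4 = 1.
Column 3 already has 2, leaving r2c3 = 1.
The 3 cells of cage a must have product 6, which forces r2c4 = 2.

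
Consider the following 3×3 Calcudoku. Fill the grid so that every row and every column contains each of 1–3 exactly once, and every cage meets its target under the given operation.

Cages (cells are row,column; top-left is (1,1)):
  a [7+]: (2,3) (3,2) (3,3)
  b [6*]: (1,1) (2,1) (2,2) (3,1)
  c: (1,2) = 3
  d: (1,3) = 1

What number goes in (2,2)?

1

Cage c is a single given cell; hence (1,2) = 3.
Cage d is a single given cell, leaving (1,3) = 1.
The 4 cells of cage b must have product 6; hence (2,2) = 1.
3 is placed in column 2, so (3,2) = 2.
1 is placed in column 3, leaving (3,3) = 3.
1 is placed in row 1; hence (1,1) = 2.
Cage b has product 6, so (2,1) = 3.
3 is placed in column 3, which forces (2,3) = 2.
3 is placed in row 3, leaving (3,1) = 1.
Completed grid: 2 3 1 / 3 1 2 / 1 2 3.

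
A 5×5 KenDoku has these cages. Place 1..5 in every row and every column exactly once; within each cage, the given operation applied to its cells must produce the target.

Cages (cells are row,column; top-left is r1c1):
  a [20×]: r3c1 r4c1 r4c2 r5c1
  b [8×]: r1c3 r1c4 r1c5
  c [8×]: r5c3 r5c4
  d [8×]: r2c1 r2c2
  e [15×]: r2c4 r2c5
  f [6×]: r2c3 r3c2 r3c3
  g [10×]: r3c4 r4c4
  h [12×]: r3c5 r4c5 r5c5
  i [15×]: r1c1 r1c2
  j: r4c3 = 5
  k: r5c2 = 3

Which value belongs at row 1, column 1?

3

J is a freebie, leaving r4c3 = 5.
Row 4 already has 5; hence r4c4 = 2.
Cage k is a single given cell, leaving r5c2 = 3.
Column 4 already has 2, so r5c4 = 4.
Row 5 now contains 4, leaving r5c5 = 1.
The two cells of cage i must have product 15, so r1c1 = 3.
Column 2 already has 3; hence r1c2 = 5.
4 is placed in column 4, so r1c4 = 1.
The 4 cells of cage a must have product 20, which forces r3c1 = 1.
Row 3 now contains 1, which forces r3c2 = 2.
Row 3 now contains 2, so r3c3 = 3.
Column 4 already has 2, leaving r3c4 = 5.
Row 3 already has 3; hence r3c5 = 4.
The 4 cells of cage a must have product 20; hence r4c1 = 4.
2 is placed in row 4; hence r4c2 = 1.
Column 5 now contains 4; hence r4c5 = 3.
Cage a needs product 20, leaving r5c1 = 5.
Row 5 now contains 4, which forces r5c3 = 2.
Column 3 already has 2, leaving r1c3 = 4.
Column 5 now contains 4, leaving r1c5 = 2.
4 is placed in column 1, leaving r2c1 = 2.
2 is placed in column 2, which forces r2c2 = 4.
Column 3 already has 2; hence r2c3 = 1.
5 is placed in column 4, so r2c4 = 3.
3 is placed in column 5, so r2c5 = 5.
Completed grid: 3 5 4 1 2 / 2 4 1 3 5 / 1 2 3 5 4 / 4 1 5 2 3 / 5 3 2 4 1.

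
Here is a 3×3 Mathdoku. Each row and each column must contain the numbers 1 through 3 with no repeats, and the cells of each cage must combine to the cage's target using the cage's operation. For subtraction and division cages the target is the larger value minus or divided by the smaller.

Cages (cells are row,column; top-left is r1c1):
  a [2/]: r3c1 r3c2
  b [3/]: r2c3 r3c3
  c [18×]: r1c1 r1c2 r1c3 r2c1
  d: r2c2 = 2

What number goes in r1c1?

Cage c has product 18, which forces r2c1 = 3.
Cage d is given, which forces r2c2 = 2.
Row 2 now contains 3, so r2c3 = 1.
Column 2 now contains 2; hence r3c2 = 1.
Column 3 now contains 1, which forces r3c3 = 3.
Cage c needs product 18, so r1c1 = 1.
Column 2 now contains 1, leaving r1c2 = 3.
Column 3 now contains 3, so r1c3 = 2.
Row 3 now contains 1, so r3c1 = 2.
Completed grid: 1 3 2 / 3 2 1 / 2 1 3.

1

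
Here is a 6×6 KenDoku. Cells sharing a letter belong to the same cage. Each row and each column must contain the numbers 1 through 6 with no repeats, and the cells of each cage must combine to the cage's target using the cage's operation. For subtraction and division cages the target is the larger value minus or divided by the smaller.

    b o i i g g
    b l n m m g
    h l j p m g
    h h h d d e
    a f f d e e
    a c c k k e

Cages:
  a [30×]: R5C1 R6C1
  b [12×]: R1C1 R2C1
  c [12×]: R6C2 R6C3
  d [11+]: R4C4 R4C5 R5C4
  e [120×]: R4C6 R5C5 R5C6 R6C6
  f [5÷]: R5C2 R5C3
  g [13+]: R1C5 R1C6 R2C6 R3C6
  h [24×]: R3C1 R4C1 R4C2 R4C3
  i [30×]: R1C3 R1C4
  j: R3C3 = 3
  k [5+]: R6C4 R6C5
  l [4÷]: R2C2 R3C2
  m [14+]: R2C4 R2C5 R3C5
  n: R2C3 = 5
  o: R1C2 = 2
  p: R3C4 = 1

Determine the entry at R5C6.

4

Cage o is a single given cell, leaving R1C2 = 2.
N is a freebie, so R2C3 = 5.
Cage j is a single given cell, leaving R3C3 = 3.
Cage p is a single given cell; hence R3C4 = 1.
Column 3 already has 5, leaving R5C3 = 1.
Column 3 already has 5; hence R1C3 = 6.
Cage i's pair has product 30, which forces R1C4 = 5.
Cage l needs two cells with quotient 4, which forces R2C2 = 1.
Row 3 already has 1, which forces R3C2 = 4.
Row 5 already has 1, which forces R5C2 = 5.
4 is placed in row 3; hence R3C1 = 2.
The 4 cells of cage h must have product 24, leaving R4C1 = 1.
Row 5 already has 5, leaving R5C1 = 6.
Cage a needs two cells with product 30, which forces R6C1 = 5.
The 4 cells of cage e must have product 120, which forces R4C6 = 5.
5 is placed in column 6; hence R3C6 = 6.
6 is placed in row 3; hence R3C5 = 5.
Row 2 needs a 2, and only R2C6 is open for it.
Cage e has product 120; hence R5C5 = 2.
In row 1, 3 can only go at R1C1, so R1C1 = 3.
3 is placed in column 1, which forces R2C1 = 4.
In row 6, 1 can only go at R6C5, so R6C5 = 1.
Column 5 now contains 1; hence R1C5 = 4.
Cage g has sum 13; hence R1C6 = 1.
Column 5 already has 4, so R4C5 = 6.
Cage k's pair has sum 5; hence R6C4 = 4.
Row 6 now contains 4, leaving R6C6 = 3.
The 3 cells of cage m must have sum 14; hence R2C4 = 6.
Column 5 now contains 6, so R2C5 = 3.
Row 4 now contains 6, so R4C2 = 3.
Cage h has product 24, which forces R4C3 = 4.
Cage d has sum 11, so R4C4 = 2.
Column 4 now contains 4, which forces R5C4 = 3.
Column 6 now contains 3, which forces R5C6 = 4.
Row 6 now contains 3, leaving R6C2 = 6.
Row 6 now contains 4, which forces R6C3 = 2.
Completed grid: 3 2 6 5 4 1 / 4 1 5 6 3 2 / 2 4 3 1 5 6 / 1 3 4 2 6 5 / 6 5 1 3 2 4 / 5 6 2 4 1 3.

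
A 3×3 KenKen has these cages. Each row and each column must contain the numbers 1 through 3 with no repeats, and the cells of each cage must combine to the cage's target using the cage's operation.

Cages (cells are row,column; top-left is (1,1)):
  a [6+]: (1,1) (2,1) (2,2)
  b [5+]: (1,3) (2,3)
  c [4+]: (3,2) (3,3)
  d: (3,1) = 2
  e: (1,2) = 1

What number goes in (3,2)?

Cage e is given, which forces (1,2) = 1.
Cage d is a single given cell, which forces (3,1) = 2.
1 is placed in column 2, so (3,2) = 3.
3 is placed in row 3, so (3,3) = 1.
Column 1 now contains 2, which forces (1,1) = 3.
Row 1 already has 3, which forces (1,3) = 2.
Cage a has sum 6, leaving (2,1) = 1.
Column 2 already has 3, so (2,2) = 2.
2 is placed in column 3, so (2,3) = 3.
Completed grid: 3 1 2 / 1 2 3 / 2 3 1.

3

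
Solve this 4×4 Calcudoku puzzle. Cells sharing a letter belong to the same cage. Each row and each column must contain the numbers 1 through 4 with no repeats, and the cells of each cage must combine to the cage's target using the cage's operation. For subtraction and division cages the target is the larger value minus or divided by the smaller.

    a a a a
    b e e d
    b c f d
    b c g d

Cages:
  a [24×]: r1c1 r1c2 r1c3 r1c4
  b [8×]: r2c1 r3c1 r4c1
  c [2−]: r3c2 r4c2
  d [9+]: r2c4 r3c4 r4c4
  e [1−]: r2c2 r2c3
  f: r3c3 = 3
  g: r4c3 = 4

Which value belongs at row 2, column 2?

2

F is a freebie, so r3c3 = 3.
Cage g is given, leaving r4c3 = 4.
The only place for 1 in row 4 is r4c1.
Row 3 needs a 1, and only r3c2 is open for it.
The two cells of cage c must have difference 2, leaving r4c2 = 3.
Row 4 now contains 3, which forces r4c4 = 2.
3 is placed in column 2, which forces r2c2 = 2.
Cage e's pair has difference 1, which forces r2c3 = 1.
Cage d needs sum 9, which forces r2c4 = 3.
Column 4 already has 2, so r3c4 = 4.
Cage a has product 24; hence r1c1 = 3.
2 is placed in column 2, so r1c2 = 4.
Column 3 already has 1, which forces r1c3 = 2.
Column 4 already has 4, leaving r1c4 = 1.
Row 2 already has 2, so r2c1 = 4.
Row 3 already has 4, which forces r3c1 = 2.
The full grid is 3 4 2 1 / 4 2 1 3 / 2 1 3 4 / 1 3 4 2.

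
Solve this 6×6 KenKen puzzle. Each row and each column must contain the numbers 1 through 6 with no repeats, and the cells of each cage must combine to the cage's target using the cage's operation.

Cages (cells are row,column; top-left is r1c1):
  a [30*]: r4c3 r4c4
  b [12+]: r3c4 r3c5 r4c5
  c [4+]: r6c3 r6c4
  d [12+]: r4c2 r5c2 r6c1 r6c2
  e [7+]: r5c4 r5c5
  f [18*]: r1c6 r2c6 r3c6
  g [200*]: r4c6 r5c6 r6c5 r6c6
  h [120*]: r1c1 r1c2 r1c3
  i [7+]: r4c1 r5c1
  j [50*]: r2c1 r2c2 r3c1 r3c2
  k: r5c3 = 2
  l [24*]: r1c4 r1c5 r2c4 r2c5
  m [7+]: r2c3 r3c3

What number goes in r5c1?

4

Cage k is given, leaving r5c3 = 2.
Cage g needs product 200, so r6c5 = 5.
Cage g needs product 200; hence r5c6 = 5.
The only place for 4 in row 6 is r6c6.
Column 6 already has 4, leaving r4c6 = 2.
The only place for 4 in column 2 is r1c2.
Column 2 needs a 6, and only r6c2 is open for it.
Row 6 already has 6; hence r6c1 = 2.
{1, 5} are confined to r2c1 and r3c1 in column 1, leaving r1c1 = 6.
The 3 cells of cage h must have product 120, so r1c3 = 5.
Column 3 already has 5, leaving r4c3 = 6.
6 is placed in row 4, which forces r4c4 = 5.
Row 3 needs a 4, and only r3c3 is open for it.
4 is placed in column 3, so r2c3 = 3.
Column 3 already has 3; hence r6c3 = 1.
Row 6 now contains 1, leaving r6c4 = 3.
The 3 cells of cage b must have sum 12, which forces r4c5 = 4.
4 is placed in row 4, so r4c1 = 3.
3 is placed in row 4; hence r4c2 = 1.
Cage i's pair has sum 7, leaving r5c1 = 4.
Column 2 already has 1, so r5c2 = 3.
Row 2 needs a 4, and only r2c4 is open for it.
The 4 cells of cage l must have product 24, which forces r1c5 = 3.
3 is placed in row 1, which forces r1c6 = 1.
Column 6 already has 1, which forces r2c6 = 6.
Column 6 already has 6, leaving r3c6 = 3.
Row 1 now contains 1; hence r1c4 = 2.
Cage l has product 24, which forces r2c5 = 1.
Column 4 already has 2, so r3c4 = 6.
6 is placed in row 3; hence r3c5 = 2.
Column 4 already has 6, leaving r5c4 = 1.
1 is placed in column 5, which forces r5c5 = 6.
Row 2 now contains 1; hence r2c1 = 5.
Cage j has product 50, which forces r2c2 = 2.
Cage j needs product 50, so r3c1 = 1.
Row 3 already has 2; hence r3c2 = 5.
Completed grid: 6 4 5 2 3 1 / 5 2 3 4 1 6 / 1 5 4 6 2 3 / 3 1 6 5 4 2 / 4 3 2 1 6 5 / 2 6 1 3 5 4.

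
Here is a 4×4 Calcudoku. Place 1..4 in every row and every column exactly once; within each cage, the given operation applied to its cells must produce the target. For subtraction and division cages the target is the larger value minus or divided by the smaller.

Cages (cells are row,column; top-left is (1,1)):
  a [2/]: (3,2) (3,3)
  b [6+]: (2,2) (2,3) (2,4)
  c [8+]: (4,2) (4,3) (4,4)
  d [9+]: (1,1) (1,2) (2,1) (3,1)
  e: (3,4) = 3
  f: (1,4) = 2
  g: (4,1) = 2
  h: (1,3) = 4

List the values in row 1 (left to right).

Cage h is a single given cell, which forces (1,3) = 4.
F is a freebie, which forces (1,4) = 2.
Cage e is given, leaving (3,4) = 3.
Cage g is a single given cell, leaving (4,1) = 2.
Cage d needs sum 9; hence (1,1) = 3.
Cage d has sum 9, so (1,2) = 1.
Column 4 already has 3, so (2,4) = 1.
1 is placed in column 4, so (4,4) = 4.
Row 2 already has 1, which forces (2,1) = 4.
The 4 cells of cage d must have sum 9, which forces (3,1) = 1.
Row 3 now contains 1; hence (3,3) = 2.
4 is placed in row 4, which forces (4,2) = 3.
The 3 cells of cage c must have sum 8, leaving (4,3) = 1.
Column 2 already has 3, so (2,2) = 2.
Column 3 now contains 2, which forces (2,3) = 3.
2 is placed in row 3, so (3,2) = 4.
Filled in: 3 1 4 2 / 4 2 3 1 / 1 4 2 3 / 2 3 1 4.

3 1 4 2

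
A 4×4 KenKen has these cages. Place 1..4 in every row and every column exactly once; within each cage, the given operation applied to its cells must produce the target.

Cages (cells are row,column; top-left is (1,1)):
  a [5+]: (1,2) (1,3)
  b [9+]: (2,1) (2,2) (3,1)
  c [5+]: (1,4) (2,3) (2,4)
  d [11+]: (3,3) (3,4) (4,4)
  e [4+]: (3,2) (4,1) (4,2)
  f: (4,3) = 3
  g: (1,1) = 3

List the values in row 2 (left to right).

Cage g is given, so (1,1) = 3.
Cage e needs sum 4, so (3,2) = 1.
Cage d has sum 11; hence (3,3) = 4.
Cage d has sum 11; hence (3,4) = 3.
Cage e needs sum 4, which forces (4,1) = 1.
Cage e needs sum 4, leaving (4,2) = 2.
Cage f is a single given cell; hence (4,3) = 3.
The 3 cells of cage d must have sum 11; hence (4,4) = 4.
Column 2 now contains 2, leaving (1,2) = 4.
Cage a's pair has sum 5, leaving (1,3) = 1.
Cage c has sum 5, so (1,4) = 2.
Cage b has sum 9, so (2,1) = 4.
Cage b has sum 9, so (2,2) = 3.
Cage c has sum 5, so (2,3) = 2.
Column 4 already has 3, leaving (2,4) = 1.
Row 3 now contains 4, so (3,1) = 2.
The full grid is 3 4 1 2 / 4 3 2 1 / 2 1 4 3 / 1 2 3 4.

4 3 2 1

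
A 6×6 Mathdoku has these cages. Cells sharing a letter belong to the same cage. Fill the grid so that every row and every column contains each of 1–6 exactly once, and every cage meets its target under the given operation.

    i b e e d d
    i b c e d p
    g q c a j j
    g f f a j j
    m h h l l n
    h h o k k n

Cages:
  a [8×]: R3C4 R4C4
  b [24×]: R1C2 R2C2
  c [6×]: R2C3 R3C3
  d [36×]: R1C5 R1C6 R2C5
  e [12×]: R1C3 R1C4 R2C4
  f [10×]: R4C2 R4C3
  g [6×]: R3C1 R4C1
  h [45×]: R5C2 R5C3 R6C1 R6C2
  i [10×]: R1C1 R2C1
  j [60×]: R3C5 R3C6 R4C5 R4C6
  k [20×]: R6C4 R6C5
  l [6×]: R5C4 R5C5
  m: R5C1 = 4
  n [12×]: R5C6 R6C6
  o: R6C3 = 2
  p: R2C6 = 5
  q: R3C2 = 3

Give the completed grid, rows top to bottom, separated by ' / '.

P is a freebie, leaving R2C6 = 5.
Cage q is a single given cell, so R3C2 = 3.
Cage m is given, so R5C1 = 4.
Cage o is a single given cell, leaving R6C3 = 2.
Cage i needs two cells with product 10, leaving R1C1 = 5.
Row 2 now contains 5, leaving R2C1 = 2.
The two cells of cage f must have product 10, which forces R4C2 = 2.
2 is placed in column 3, leaving R4C3 = 5.
Row 4 now contains 2, leaving R4C4 = 4.
The 4 cells of cage h must have product 45, leaving R5C3 = 3.
Row 5 now contains 3, so R5C6 = 2.
Cage h needs product 45, which forces R6C1 = 3.
4 is placed in column 4; hence R6C4 = 5.
5 is placed in row 6, leaving R6C5 = 4.
Row 6 already has 4; hence R6C6 = 6.
The 3 cells of cage d must have product 36; hence R1C5 = 2.
6 is placed in column 6; hence R1C6 = 3.
Cage d has product 36, so R2C5 = 6.
4 is placed in column 4, leaving R3C4 = 2.
The 4 cells of cage j must have product 60, leaving R3C5 = 5.
The 4 cells of cage j must have product 60, leaving R3C6 = 4.
Column 6 already has 3, leaving R4C6 = 1.
Cage h has product 45, so R5C2 = 5.
Column 5 already has 6, leaving R5C5 = 1.
5 is placed in row 6, so R6C2 = 1.
Cage b's pair has product 24; hence R1C2 = 6.
Cage e needs product 12; hence R1C3 = 4.
Row 1 now contains 3, leaving R1C4 = 1.
Row 2 now contains 6, so R2C2 = 4.
Row 2 now contains 6, so R2C3 = 1.
Cage e needs product 12, so R2C4 = 3.
The two cells of cage g must have product 6, leaving R3C1 = 1.
Cage c needs two cells with product 6, so R3C3 = 6.
Row 4 now contains 1, which forces R4C1 = 6.
Row 4 now contains 1; hence R4C5 = 3.
1 is placed in row 5, leaving R5C4 = 6.

5 6 4 1 2 3 / 2 4 1 3 6 5 / 1 3 6 2 5 4 / 6 2 5 4 3 1 / 4 5 3 6 1 2 / 3 1 2 5 4 6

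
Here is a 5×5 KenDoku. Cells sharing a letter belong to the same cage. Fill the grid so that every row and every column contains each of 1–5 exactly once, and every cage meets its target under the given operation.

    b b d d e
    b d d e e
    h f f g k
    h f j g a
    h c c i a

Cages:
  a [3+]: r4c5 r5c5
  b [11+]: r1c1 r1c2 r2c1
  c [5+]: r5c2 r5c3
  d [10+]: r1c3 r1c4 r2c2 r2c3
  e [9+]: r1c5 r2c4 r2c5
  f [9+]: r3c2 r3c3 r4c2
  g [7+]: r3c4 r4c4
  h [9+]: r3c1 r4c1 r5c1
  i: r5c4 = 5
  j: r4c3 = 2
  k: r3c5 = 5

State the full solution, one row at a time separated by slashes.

K is a freebie, so r3c5 = 5.
J is a freebie, which forces r4c3 = 2.
Row 4 now contains 2, so r4c5 = 1.
Cage i is a single given cell, which forces r5c4 = 5.
Column 5 now contains 1, leaving r5c5 = 2.
The 3 cells of cage e must have sum 9, so r2c4 = 2.
Row 5 needs a 3, and only r5c1 is open for it.
Column 4 needs a 1, and only r1c4 is open for it.
In column 1, 1 can only go at r3c1, so r3c1 = 1.
The 3 cells of cage f must have sum 9, which forces r3c2 = 2.
The 3 cells of cage h must have sum 9, leaving r4c1 = 5.
The 3 cells of cage b must have sum 11; hence r1c1 = 2.
The 3 cells of cage b must have sum 11, which forces r1c2 = 5.
Column 1 now contains 5, leaving r2c1 = 4.
Row 2 now contains 4, leaving r2c5 = 3.
Cage d has sum 10; hence r1c3 = 3.
Column 5 already has 3, which forces r1c5 = 4.
3 is placed in row 2, so r2c2 = 1.
Cage d has sum 10, which forces r2c3 = 5.
Column 3 already has 3, which forces r3c3 = 4.
4 is placed in row 3; hence r3c4 = 3.
Column 4 now contains 3, which forces r4c4 = 4.
Column 2 already has 1, leaving r5c2 = 4.
Column 3 already has 4, leaving r5c3 = 1.
Row 4 now contains 4, which forces r4c2 = 3.

2 5 3 1 4 / 4 1 5 2 3 / 1 2 4 3 5 / 5 3 2 4 1 / 3 4 1 5 2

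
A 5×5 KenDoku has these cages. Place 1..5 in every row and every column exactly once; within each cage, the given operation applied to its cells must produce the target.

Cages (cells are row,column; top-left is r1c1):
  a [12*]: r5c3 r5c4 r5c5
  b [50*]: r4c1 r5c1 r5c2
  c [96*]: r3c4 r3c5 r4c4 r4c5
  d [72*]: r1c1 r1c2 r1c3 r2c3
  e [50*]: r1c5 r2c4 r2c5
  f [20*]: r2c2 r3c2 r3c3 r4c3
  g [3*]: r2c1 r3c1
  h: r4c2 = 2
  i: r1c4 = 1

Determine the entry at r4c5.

Cage i is given, leaving r1c4 = 1.
Cage e needs product 50, which forces r1c5 = 5.
Cage d has product 72, which forces r2c3 = 3.
Cage e has product 50; hence r2c4 = 5.
Cage e needs product 50, leaving r2c5 = 2.
Cage b needs product 50; hence r4c1 = 5.
Cage h is a single given cell; hence r4c2 = 2.
Cage b needs product 50, so r5c1 = 2.
The 3 cells of cage b must have product 50, which forces r5c2 = 5.
Cage d has product 72, so r1c3 = 2.
Row 2 now contains 3, which forces r2c1 = 1.
Row 2 already has 1, leaving r2c2 = 4.
Cage g needs two cells with product 3, so r3c1 = 3.
4 is placed in column 2, which forces r3c2 = 1.
The 4 cells of cage f must have product 20, leaving r3c3 = 5.
The 4 cells of cage c must have product 96; hence r3c4 = 2.
Cage c has product 96, so r3c5 = 4.
The 4 cells of cage f must have product 20, so r4c3 = 1.
Cage c has product 96, so r4c4 = 4.
The 4 cells of cage c must have product 96; hence r4c5 = 3.
Column 3 already has 1, leaving r5c3 = 4.
Column 4 already has 4, so r5c4 = 3.
Column 5 now contains 3, leaving r5c5 = 1.
3 is placed in column 1, so r1c1 = 4.
4 is placed in column 2, which forces r1c2 = 3.
Filled in: 4 3 2 1 5 / 1 4 3 5 2 / 3 1 5 2 4 / 5 2 1 4 3 / 2 5 4 3 1.

3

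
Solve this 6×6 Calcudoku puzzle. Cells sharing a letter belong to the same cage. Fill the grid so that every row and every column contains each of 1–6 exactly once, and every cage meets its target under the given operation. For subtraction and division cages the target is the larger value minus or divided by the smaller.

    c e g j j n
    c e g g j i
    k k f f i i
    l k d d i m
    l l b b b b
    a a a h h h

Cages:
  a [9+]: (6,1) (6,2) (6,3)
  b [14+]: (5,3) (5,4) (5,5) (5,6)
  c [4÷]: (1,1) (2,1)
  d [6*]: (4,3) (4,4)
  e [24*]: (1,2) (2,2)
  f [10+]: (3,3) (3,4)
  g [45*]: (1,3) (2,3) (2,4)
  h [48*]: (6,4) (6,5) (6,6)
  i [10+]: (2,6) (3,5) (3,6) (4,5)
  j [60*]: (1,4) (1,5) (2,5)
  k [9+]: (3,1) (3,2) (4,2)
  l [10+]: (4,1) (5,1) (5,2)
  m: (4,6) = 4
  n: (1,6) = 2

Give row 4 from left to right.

3 2 6 1 5 4

Cage g needs product 45, which forces (1,3) = 3.
Cage n is given, leaving (1,6) = 2.
Cage g has product 45, leaving (2,3) = 5.
The 3 cells of cage g must have product 45, leaving (2,4) = 3.
M is a freebie, leaving (4,6) = 4.
4 is placed in column 6; hence (6,6) = 6.
Cage j has product 60, which forces (2,5) = 2.
6 is placed in column 6, leaving (2,6) = 1.
2 is placed in column 5, leaving (6,5) = 4.
Cage c's pair has quotient 4, leaving (1,1) = 1.
1 is placed in row 2, so (2,1) = 4.
4 is placed in row 2, leaving (2,2) = 6.
Cage a needs sum 9, leaving (6,3) = 1.
Row 6 already has 4, so (6,4) = 2.
6 is placed in column 2; hence (1,2) = 4.
Column 3 now contains 1; hence (4,3) = 6.
The two cells of cage d must have product 6, which forces (4,4) = 1.
Column 3 already has 6, so (3,3) = 4.
Cage f's pair has sum 10, leaving (3,4) = 6.
Cage i needs sum 10, so (3,5) = 1.
Column 3 now contains 4, which forces (5,3) = 2.
Column 4 now contains 6, which forces (5,4) = 4.
Column 4 now contains 6, leaving (1,4) = 5.
Cage j needs product 60, leaving (1,5) = 6.
The 3 cells of cage k must have sum 9; hence (3,1) = 2.
1 is placed in row 3, so (3,2) = 5.
5 is placed in row 3, leaving (3,6) = 3.
Column 1 now contains 2, so (4,1) = 3.
Cage k needs sum 9, so (4,2) = 2.
Row 4 already has 3, which forces (4,5) = 5.
Column 5 now contains 5, which forces (5,5) = 3.
Column 6 already has 3; hence (5,6) = 5.
3 is placed in column 1, so (6,1) = 5.
Column 2 now contains 5, so (6,2) = 3.
Row 5 already has 5, leaving (5,1) = 6.
Row 5 now contains 3, leaving (5,2) = 1.
The full grid is 1 4 3 5 6 2 / 4 6 5 3 2 1 / 2 5 4 6 1 3 / 3 2 6 1 5 4 / 6 1 2 4 3 5 / 5 3 1 2 4 6.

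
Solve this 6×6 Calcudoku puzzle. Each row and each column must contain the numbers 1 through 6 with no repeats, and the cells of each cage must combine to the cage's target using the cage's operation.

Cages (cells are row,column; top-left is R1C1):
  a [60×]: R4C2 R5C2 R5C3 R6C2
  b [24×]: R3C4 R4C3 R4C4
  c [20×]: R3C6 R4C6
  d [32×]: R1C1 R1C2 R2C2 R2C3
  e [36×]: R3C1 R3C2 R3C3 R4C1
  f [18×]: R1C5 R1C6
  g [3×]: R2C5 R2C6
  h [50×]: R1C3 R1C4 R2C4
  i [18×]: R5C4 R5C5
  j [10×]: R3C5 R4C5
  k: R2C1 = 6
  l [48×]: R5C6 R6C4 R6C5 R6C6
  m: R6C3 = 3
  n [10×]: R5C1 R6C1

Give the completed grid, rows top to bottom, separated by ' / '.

Cage h needs product 50, leaving R1C3 = 5.
Cage h needs product 50, leaving R1C4 = 2.
Cage k is given, which forces R2C1 = 6.
Cage h has product 50, so R2C4 = 5.
Cage m is given, leaving R6C3 = 3.
The only place for 4 in column 5 is R6C5.
Column 5 needs a 1, and only R2C5 is open for it.
Row 2 already has 1; hence R2C6 = 3.
Cage f's pair has product 18, which forces R1C5 = 3.
3 is placed in column 6, so R1C6 = 6.
Column 5 now contains 3, so R5C5 = 6.
Row 5 now contains 6, so R5C4 = 3.
Cage l needs product 48; hence R6C4 = 6.
The 3 cells of cage b must have product 24, which forces R4C3 = 6.
6 is placed in row 4; hence R4C2 = 3.
Cage e has product 36; hence R3C1 = 3.
3 is placed in column 2; hence R3C2 = 6.
The only place for 4 in column 1 is R1C1.
Row 1 now contains 4; hence R1C2 = 1.
The only place for 4 in row 5 is R5C2.
Column 2 already has 4; hence R2C2 = 2.
Cage d has product 32, which forces R2C3 = 4.
The 4 cells of cage a must have product 60, leaving R5C3 = 1.
1 is placed in row 5, which forces R5C6 = 2.
Cage a needs product 60, which forces R6C2 = 5.
Column 6 already has 2, leaving R6C6 = 1.
1 is placed in column 3; hence R3C3 = 2.
2 is placed in row 3, leaving R3C5 = 5.
5 is placed in row 3, leaving R3C6 = 4.
Cage e has product 36; hence R4C1 = 1.
Row 4 now contains 1, leaving R4C4 = 4.
Column 5 now contains 5; hence R4C5 = 2.
Column 6 now contains 4, so R4C6 = 5.
2 is placed in row 5, so R5C1 = 5.
5 is placed in row 6, so R6C1 = 2.
4 is placed in row 3; hence R3C4 = 1.

4 1 5 2 3 6 / 6 2 4 5 1 3 / 3 6 2 1 5 4 / 1 3 6 4 2 5 / 5 4 1 3 6 2 / 2 5 3 6 4 1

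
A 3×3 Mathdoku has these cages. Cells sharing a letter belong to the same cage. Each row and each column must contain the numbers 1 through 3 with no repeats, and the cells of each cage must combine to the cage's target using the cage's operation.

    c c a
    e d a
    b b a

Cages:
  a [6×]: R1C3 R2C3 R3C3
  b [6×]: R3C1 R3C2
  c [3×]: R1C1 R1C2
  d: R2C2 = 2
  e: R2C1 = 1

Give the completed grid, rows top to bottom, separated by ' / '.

Cage e is given; hence R2C1 = 1.
Cage d is a single given cell, leaving R2C2 = 2.
2 is placed in row 2, so R2C3 = 3.
2 is placed in column 2, so R3C2 = 3.
Column 1 now contains 1, leaving R1C1 = 3.
Column 2 already has 3, which forces R1C2 = 1.
Row 1 now contains 1, leaving R1C3 = 2.
3 is placed in row 3; hence R3C1 = 2.
Column 3 now contains 2; hence R3C3 = 1.

3 1 2 / 1 2 3 / 2 3 1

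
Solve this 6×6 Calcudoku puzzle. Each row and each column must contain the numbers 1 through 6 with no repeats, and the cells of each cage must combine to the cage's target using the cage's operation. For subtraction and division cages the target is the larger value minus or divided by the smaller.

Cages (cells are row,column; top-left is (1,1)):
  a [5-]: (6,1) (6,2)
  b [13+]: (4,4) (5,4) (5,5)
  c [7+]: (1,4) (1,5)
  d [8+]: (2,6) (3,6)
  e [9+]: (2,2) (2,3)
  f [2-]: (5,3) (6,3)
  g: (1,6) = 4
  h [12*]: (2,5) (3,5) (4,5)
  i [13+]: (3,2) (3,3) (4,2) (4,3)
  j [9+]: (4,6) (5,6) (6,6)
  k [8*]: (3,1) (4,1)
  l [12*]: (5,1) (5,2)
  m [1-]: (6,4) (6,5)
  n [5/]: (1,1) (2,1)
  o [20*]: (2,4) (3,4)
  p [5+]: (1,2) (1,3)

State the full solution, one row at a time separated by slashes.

Cage g is a single given cell, leaving (1,6) = 4.
Column 1 needs a 3, and only (5,1) is open for it.
The two cells of cage l must have product 12, leaving (5,2) = 4.
The only place for 6 in column 1 is (6,1).
6 is placed in row 6, leaving (6,2) = 1.
Column 4 needs a 3, and only (6,4) is open for it.
3 is placed in row 6, which forces (6,3) = 4.
Row 6 already has 4, so (6,5) = 2.
2 is placed in row 6; hence (6,6) = 5.
Cage j needs sum 9, leaving (4,6) = 3.
Cage j has sum 9; hence (5,6) = 1.
The only place for 2 in row 2 is (2,6).
Column 6 already has 2, leaving (3,6) = 6.
The only place for 1 in column 4 is (1,4).
Row 1 now contains 1; hence (1,1) = 5.
Cage c's pair has sum 7, leaving (1,5) = 6.
Cage n needs two cells with quotient 5, which forces (2,1) = 1.
6 is placed in column 5, leaving (5,5) = 5.
In row 2, 5 can only go at (2,4), so (2,4) = 5.
Column 4 already has 5, which forces (3,4) = 4.
Row 3 now contains 4; hence (3,1) = 2.
Cage k's pair has product 8; hence (4,1) = 4.
Row 4 now contains 4, leaving (4,5) = 1.
Cage h has product 12, leaving (2,5) = 4.
Cage i needs sum 13, leaving (3,2) = 5.
Cage i has sum 13, so (3,3) = 1.
Column 5 already has 1, so (3,5) = 3.
Cage i has sum 13, leaving (4,2) = 2.
The 4 cells of cage i must have sum 13; hence (4,3) = 5.
2 is placed in row 4; hence (4,4) = 6.
Column 4 already has 6, leaving (5,4) = 2.
Column 2 already has 2, which forces (1,2) = 3.
The two cells of cage p must have sum 5, leaving (1,3) = 2.
3 is placed in column 2, which forces (2,2) = 6.
Row 2 now contains 6, leaving (2,3) = 3.
2 is placed in row 5, so (5,3) = 6.

5 3 2 1 6 4 / 1 6 3 5 4 2 / 2 5 1 4 3 6 / 4 2 5 6 1 3 / 3 4 6 2 5 1 / 6 1 4 3 2 5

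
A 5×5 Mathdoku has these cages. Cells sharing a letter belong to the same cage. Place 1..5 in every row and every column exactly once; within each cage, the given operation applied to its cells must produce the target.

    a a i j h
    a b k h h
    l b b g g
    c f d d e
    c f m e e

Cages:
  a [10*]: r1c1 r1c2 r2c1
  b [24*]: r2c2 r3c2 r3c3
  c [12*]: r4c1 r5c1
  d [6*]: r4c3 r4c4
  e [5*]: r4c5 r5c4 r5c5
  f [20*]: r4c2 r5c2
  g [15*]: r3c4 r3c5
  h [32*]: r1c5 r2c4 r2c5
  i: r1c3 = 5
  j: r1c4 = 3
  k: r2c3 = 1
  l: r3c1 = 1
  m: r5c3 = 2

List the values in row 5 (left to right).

Cage i is a single given cell, which forces r1c3 = 5.
J is a freebie, leaving r1c4 = 3.
Cage h needs product 32, so r1c5 = 4.
K is a freebie, leaving r2c3 = 1.
The 3 cells of cage h must have product 32, leaving r2c4 = 4.
Cage h needs product 32, leaving r2c5 = 2.
Cage l is given; hence r3c1 = 1.
3 is placed in column 4, which forces r3c4 = 5.
Row 3 now contains 5, which forces r3c5 = 3.
3 is placed in column 4, so r4c4 = 2.
Cage e needs product 5, which forces r4c5 = 1.
Cage m is a single given cell, which forces r5c3 = 2.
Cage e has product 5; hence r5c4 = 1.
Cage e needs product 5, which forces r5c5 = 5.
Column 1 already has 1, so r1c1 = 2.
The 3 cells of cage a must have product 10, which forces r1c2 = 1.
Row 2 now contains 2; hence r2c1 = 5.
Row 2 now contains 2, which forces r2c2 = 3.
Cage b needs product 24, so r3c2 = 2.
Column 3 now contains 2, which forces r3c3 = 4.
The two cells of cage f must have product 20, so r4c2 = 5.
Row 4 now contains 2, leaving r4c3 = 3.
Row 5 now contains 5, leaving r5c2 = 4.
Row 4 already has 3, leaving r4c1 = 4.
4 is placed in row 5; hence r5c1 = 3.
Filled in: 2 1 5 3 4 / 5 3 1 4 2 / 1 2 4 5 3 / 4 5 3 2 1 / 3 4 2 1 5.

3 4 2 1 5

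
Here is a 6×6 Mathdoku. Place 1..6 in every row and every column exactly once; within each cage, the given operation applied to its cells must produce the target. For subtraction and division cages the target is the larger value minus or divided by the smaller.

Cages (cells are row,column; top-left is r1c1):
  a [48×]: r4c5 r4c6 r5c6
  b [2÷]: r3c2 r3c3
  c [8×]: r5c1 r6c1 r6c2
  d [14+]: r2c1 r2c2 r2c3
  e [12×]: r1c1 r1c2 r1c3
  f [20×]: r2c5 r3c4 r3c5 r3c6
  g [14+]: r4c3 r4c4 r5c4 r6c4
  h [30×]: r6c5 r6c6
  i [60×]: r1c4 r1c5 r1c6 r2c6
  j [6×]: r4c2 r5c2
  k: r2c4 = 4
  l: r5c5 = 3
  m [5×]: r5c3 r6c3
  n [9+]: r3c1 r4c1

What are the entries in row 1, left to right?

6 1 2 5 4 3

Cage k is given, so r2c4 = 4.
L is a freebie, so r5c5 = 3.
The only place for 3 in row 6 is r6c4.
The only place for 5 in column 2 is r2c2.
The two cells of cage m must have product 5, leaving r5c3 = 5.
R6c5 and r6c6 in row 6 are {5, 6}, which forces r6c3 = 1.
Cage c needs product 8; hence r5c1 = 1.
Cage e needs product 12, which forces r1c2 = 1.
1 is placed in column 2; hence r4c2 = 3.
Row 4 already has 3; hence r4c3 = 4.
The two cells of cage j must have product 6, which forces r5c2 = 2.
Row 5 now contains 2, which forces r5c4 = 6.
The 3 cells of cage a must have product 48, which forces r5c6 = 4.
2 is placed in column 2, leaving r6c2 = 4.
4 is placed in column 2, so r3c2 = 6.
The two cells of cage b must have quotient 2, leaving r3c3 = 3.
Cage g has sum 14, leaving r4c4 = 1.
Row 6 now contains 4, so r6c1 = 2.
Cage e needs product 12, so r1c1 = 6.
The 3 cells of cage e must have product 12, leaving r1c3 = 2.
Row 1 already has 2; hence r1c4 = 5.
Row 1 already has 5; hence r1c5 = 4.
Row 1 already has 5, leaving r1c6 = 3.
Cage d needs sum 14; hence r2c1 = 3.
3 is placed in column 3; hence r2c3 = 6.
3 is placed in row 3, leaving r3c1 = 4.
Column 4 now contains 5, which forces r3c4 = 2.
Cage n needs two cells with sum 9, leaving r4c1 = 5.
The 4 cells of cage f must have product 20, which forces r2c5 = 2.
The 4 cells of cage i must have product 60, leaving r2c6 = 1.
Column 6 already has 1, which forces r3c6 = 5.
2 is placed in column 5, so r4c5 = 6.
Row 4 already has 6, so r4c6 = 2.
Column 5 now contains 6, leaving r6c5 = 5.
Column 6 now contains 5, leaving r6c6 = 6.
5 is placed in row 3, leaving r3c5 = 1.
Filled in: 6 1 2 5 4 3 / 3 5 6 4 2 1 / 4 6 3 2 1 5 / 5 3 4 1 6 2 / 1 2 5 6 3 4 / 2 4 1 3 5 6.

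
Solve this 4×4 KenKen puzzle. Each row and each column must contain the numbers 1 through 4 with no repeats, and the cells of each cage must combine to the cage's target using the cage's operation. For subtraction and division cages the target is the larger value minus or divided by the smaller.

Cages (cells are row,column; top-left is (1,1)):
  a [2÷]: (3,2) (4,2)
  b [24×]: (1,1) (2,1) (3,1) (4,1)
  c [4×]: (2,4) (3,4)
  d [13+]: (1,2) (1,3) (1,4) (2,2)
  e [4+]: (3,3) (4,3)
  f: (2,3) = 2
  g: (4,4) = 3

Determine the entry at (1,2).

Cage d has sum 13; hence (2,2) = 4.
F is a freebie, leaving (2,3) = 2.
4 is placed in row 2, so (2,4) = 1.
1 is placed in column 4; hence (3,4) = 4.
Cage g is a single given cell, leaving (4,4) = 3.
Cage d has sum 13, which forces (1,2) = 3.
Cage d has sum 13, which forces (1,3) = 4.
Column 4 now contains 3, so (1,4) = 2.
Row 2 already has 1, leaving (2,1) = 3.
Cage e's pair has sum 4; hence (3,3) = 3.
3 is placed in row 4; hence (4,3) = 1.
2 is placed in row 1, so (1,1) = 1.
The 4 cells of cage b must have product 24; hence (3,1) = 2.
Cage a's pair has quotient 2, which forces (3,2) = 1.
The 4 cells of cage b must have product 24, which forces (4,1) = 4.
1 is placed in row 4, which forces (4,2) = 2.
The full grid is 1 3 4 2 / 3 4 2 1 / 2 1 3 4 / 4 2 1 3.

3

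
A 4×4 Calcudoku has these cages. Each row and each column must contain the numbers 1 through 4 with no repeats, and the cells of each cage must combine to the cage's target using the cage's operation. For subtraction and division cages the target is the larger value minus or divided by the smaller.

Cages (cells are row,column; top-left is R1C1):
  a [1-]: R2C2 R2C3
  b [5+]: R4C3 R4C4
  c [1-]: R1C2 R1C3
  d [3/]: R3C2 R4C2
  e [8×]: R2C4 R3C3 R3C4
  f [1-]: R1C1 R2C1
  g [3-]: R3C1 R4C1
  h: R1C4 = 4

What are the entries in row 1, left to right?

3 2 1 4

H is a freebie, which forces R1C4 = 4.
Cage e has product 8, so R3C3 = 4.
Row 3 already has 4; hence R3C1 = 1.
Row 3 now contains 1; hence R3C2 = 3.
Row 3 now contains 1, leaving R3C4 = 2.
Cage g's pair has difference 3, leaving R4C1 = 4.
Column 2 already has 3, leaving R4C2 = 1.
Column 4 already has 2, which forces R4C4 = 3.
Column 2 already has 1, leaving R1C2 = 2.
Column 2 now contains 2; hence R2C2 = 4.
Column 4 already has 2; hence R2C4 = 1.
Row 4 now contains 3, which forces R4C3 = 2.
Row 1 now contains 2, so R1C1 = 3.
Row 1 already has 3; hence R1C3 = 1.
Cage f's pair has difference 1; hence R2C1 = 2.
Row 2 already has 1; hence R2C3 = 3.
Completed grid: 3 2 1 4 / 2 4 3 1 / 1 3 4 2 / 4 1 2 3.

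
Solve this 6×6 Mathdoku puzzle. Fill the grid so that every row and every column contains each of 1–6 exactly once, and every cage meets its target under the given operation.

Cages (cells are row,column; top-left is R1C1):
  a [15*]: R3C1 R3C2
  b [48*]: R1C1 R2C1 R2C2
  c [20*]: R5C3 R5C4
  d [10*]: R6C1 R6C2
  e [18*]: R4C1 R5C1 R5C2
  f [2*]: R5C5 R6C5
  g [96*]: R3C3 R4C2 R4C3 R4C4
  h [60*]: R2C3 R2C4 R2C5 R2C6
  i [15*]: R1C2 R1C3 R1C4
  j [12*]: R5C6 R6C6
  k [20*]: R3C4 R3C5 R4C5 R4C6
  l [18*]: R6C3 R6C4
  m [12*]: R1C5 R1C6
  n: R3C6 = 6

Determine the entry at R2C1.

Cage n is given, leaving R3C6 = 6.
The only place for 1 in row 6 is R6C5.
1 is placed in column 5, leaving R5C5 = 2.
Cage k needs product 20, so R3C4 = 1.
Cage k needs product 20, so R4C6 = 1.
Cage h needs product 60, so R2C3 = 1.
Cage i has product 15; hence R1C2 = 1.
Cage e has product 18; hence R5C1 = 1.
The only place for 2 in row 3 is R3C3.
The only place for 4 in row 3 is R3C5.
Column 5 now contains 4, leaving R4C5 = 5.
The only place for 3 in row 4 is R4C1.
Column 1 now contains 3, so R3C1 = 5.
Cage a's pair has product 15, so R3C2 = 3.
Cage e has product 18, which forces R5C2 = 6.
Column 1 now contains 5, so R6C1 = 2.
Row 6 already has 2, so R6C2 = 5.
Cage b needs product 48, so R2C2 = 2.
2 is placed in column 2, which forces R4C2 = 4.
4 is placed in row 4; hence R4C3 = 6.
6 is placed in row 4, leaving R4C4 = 2.
Column 3 now contains 6, so R6C3 = 3.
Row 6 already has 3; hence R6C4 = 6.
Row 6 already has 3, so R6C6 = 4.
Column 3 already has 3; hence R1C3 = 5.
Cage i needs product 15; hence R1C4 = 3.
Cage m's pair has product 12, so R1C5 = 6.
4 is placed in column 6; hence R1C6 = 2.
The 4 cells of cage h must have product 60; hence R2C4 = 4.
Cage h needs product 60, leaving R2C5 = 3.
4 is placed in column 6, which forces R2C6 = 5.
Column 3 already has 5, which forces R5C3 = 4.
4 is placed in column 4, so R5C4 = 5.
4 is placed in column 6, leaving R5C6 = 3.
Row 1 now contains 6; hence R1C1 = 4.
Row 2 now contains 4, leaving R2C1 = 6.
The full grid is 4 1 5 3 6 2 / 6 2 1 4 3 5 / 5 3 2 1 4 6 / 3 4 6 2 5 1 / 1 6 4 5 2 3 / 2 5 3 6 1 4.

6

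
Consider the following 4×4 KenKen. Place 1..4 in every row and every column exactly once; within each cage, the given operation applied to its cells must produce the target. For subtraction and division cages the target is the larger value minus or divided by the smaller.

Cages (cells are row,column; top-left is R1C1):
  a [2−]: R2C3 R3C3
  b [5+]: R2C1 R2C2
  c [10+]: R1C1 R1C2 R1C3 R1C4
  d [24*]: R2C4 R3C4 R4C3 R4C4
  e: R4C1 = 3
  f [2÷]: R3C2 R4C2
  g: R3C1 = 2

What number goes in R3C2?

Cage g is a single given cell, so R3C1 = 2.
E is a freebie; hence R4C1 = 3.
Cage f needs two cells with quotient 2, which forces R4C2 = 2.
Cage d needs product 24, which forces R2C4 = 2.
Cage d has product 24, which forces R3C4 = 3.
Cage c needs sum 10, which forces R1C2 = 3.
Cage c needs sum 10, leaving R1C3 = 2.
Cage a needs two cells with difference 2, which forces R2C3 = 3.
Cage a needs two cells with difference 2, leaving R3C3 = 1.
1 is placed in column 3; hence R4C3 = 4.
4 is placed in row 4, which forces R4C4 = 1.
Cage c needs sum 10, which forces R1C1 = 1.
Column 4 already has 1; hence R1C4 = 4.
Column 1 now contains 1, leaving R2C1 = 4.
Row 2 now contains 4, so R2C2 = 1.
Row 3 now contains 1, leaving R3C2 = 4.
The full grid is 1 3 2 4 / 4 1 3 2 / 2 4 1 3 / 3 2 4 1.

4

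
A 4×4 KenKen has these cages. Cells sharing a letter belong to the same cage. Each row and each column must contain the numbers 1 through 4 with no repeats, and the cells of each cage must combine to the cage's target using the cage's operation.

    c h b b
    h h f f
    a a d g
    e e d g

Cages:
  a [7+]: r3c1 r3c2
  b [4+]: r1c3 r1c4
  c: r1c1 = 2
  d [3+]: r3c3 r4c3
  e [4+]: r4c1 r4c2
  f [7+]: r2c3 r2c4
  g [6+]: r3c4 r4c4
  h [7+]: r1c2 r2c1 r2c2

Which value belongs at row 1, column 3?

Cage c is given, so r1c1 = 2.
Row 1 needs a 4, and only r1c2 is open for it.
Cage h needs sum 7, which forces r2c1 = 1.
The 3 cells of cage h must have sum 7, leaving r2c2 = 2.
Cage a's pair has sum 7; hence r3c1 = 4.
4 is placed in column 2; hence r3c2 = 3.
Row 3 already has 4; hence r3c4 = 2.
Column 1 now contains 1, which forces r4c1 = 3.
Column 2 already has 3; hence r4c2 = 1.
1 is placed in row 4, which forces r4c3 = 2.
Column 4 now contains 2, which forces r4c4 = 4.
Cage f needs two cells with sum 7, leaving r2c3 = 4.
Column 4 now contains 4, which forces r2c4 = 3.
Row 3 already has 2, leaving r3c3 = 1.
Column 3 already has 1; hence r1c3 = 3.
Column 4 already has 3, so r1c4 = 1.
Filled in: 2 4 3 1 / 1 2 4 3 / 4 3 1 2 / 3 1 2 4.

3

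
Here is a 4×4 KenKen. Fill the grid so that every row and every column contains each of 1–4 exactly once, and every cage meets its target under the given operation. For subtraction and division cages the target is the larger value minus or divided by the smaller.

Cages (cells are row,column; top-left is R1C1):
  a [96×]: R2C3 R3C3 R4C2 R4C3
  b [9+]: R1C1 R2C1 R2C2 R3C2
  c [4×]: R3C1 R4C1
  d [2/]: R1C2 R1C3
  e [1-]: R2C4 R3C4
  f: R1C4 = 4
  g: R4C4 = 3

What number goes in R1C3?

1

Cage f is given, which forces R1C4 = 4.
Cage a needs product 96, so R4C2 = 4.
Cage g is a single given cell, which forces R4C4 = 3.
Cage c's pair has product 4, so R3C1 = 4.
4 is placed in row 3, leaving R3C3 = 3.
Row 4 already has 4, which forces R4C1 = 1.
3 is placed in row 4; hence R4C3 = 2.
The 4 cells of cage b must have sum 9, so R1C1 = 3.
The two cells of cage d must have quotient 2, so R1C2 = 2.
Column 3 now contains 2, which forces R1C3 = 1.
Cage b has sum 9; hence R2C1 = 2.
Cage b needs sum 9, so R2C2 = 3.
3 is placed in column 3, which forces R2C3 = 4.
2 is placed in row 2, leaving R2C4 = 1.
Cage b needs sum 9, leaving R3C2 = 1.
Column 4 now contains 1; hence R3C4 = 2.
Filled in: 3 2 1 4 / 2 3 4 1 / 4 1 3 2 / 1 4 2 3.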